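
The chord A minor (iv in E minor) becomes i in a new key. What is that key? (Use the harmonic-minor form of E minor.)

A minor

The numeral i denotes a minor triad on scale degree 1. With A on degree 1, the tonic of the new key is A.
Degree 1 carries a minor triad in minor keys, so the destination is A minor.
Check: the diatonic triads of A minor (natural minor) are Am (i), Bdim (ii°), C (III), Dm (iv), Em (v), F (VI), G (VII) — A minor is indeed i.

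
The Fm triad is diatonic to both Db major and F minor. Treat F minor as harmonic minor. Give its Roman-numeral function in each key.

iii in Db major; i in F minor

The scale of Db major is Db Eb F Gb Ab Bb C; F is degree 3, and the triad built there (F-Ab-C) is minor, so it is iii.
The scale of F minor (harmonic minor) is F G Ab Bb C Db E; F is degree 1, and the triad built there (F-Ab-C) is minor, so it is i.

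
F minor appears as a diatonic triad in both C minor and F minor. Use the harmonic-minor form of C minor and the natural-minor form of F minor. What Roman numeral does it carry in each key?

The scale of C minor (harmonic minor) is C D Eb F G Ab B; F is degree 4, and the triad built there (F-Ab-C) is minor, so it is iv.
The scale of F minor (natural minor) is F G Ab Bb C Db Eb; F is degree 1, and the triad built there (F-Ab-C) is minor, so it is i.

iv in C minor; i in F minor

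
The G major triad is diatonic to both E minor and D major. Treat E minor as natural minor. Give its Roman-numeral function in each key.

III in E minor; IV in D major

The scale of E minor (natural minor) is E F# G A B C D; G is degree 3, and the triad built there (G-B-D) is major, so it is III.
The scale of D major is D E F# G A B C#; G is degree 4, and the triad built there (G-B-D) is major, so it is IV.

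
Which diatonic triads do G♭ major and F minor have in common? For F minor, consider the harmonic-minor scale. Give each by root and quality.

Triads in G♭ major: G♭ major (I), A♭ minor (ii), B♭ minor (iii), C♭ major (IV), D♭ major (V), E♭ minor (vi), F diminished (vii°).
Triads in F minor (harmonic minor): F minor (i), G diminished (ii°), A♭ augmented (III+), B♭ minor (iv), C major (V), D♭ major (VI), E diminished (vii°).
Shared triads with their functions: B♭ minor (iii in G♭ major, iv in F minor); D♭ major (V in G♭ major, VI in F minor).

B♭m, D♭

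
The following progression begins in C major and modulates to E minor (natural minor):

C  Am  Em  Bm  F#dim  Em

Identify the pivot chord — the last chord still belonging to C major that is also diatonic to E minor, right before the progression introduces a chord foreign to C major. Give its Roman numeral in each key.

Chords diatonic to C major: C, Dm, Em, F, G, Am, Bdim.
Reading the progression, the first chord not in that set is Bm, so the modulation leaves C major there.
The chord immediately before Bm is Em, which is diatonic to both keys: iii in C major and i in E minor.

Em — iii in C major, i in E minor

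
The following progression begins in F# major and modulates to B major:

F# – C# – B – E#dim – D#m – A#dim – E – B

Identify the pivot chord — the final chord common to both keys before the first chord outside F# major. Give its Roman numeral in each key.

Chords diatonic to F# major: F#, G#m, A#m, B, C#, D#m, E#dim.
Reading the progression, the first chord not in that set is A#dim, so the modulation leaves F# major there.
The chord immediately before A#dim is D#m, which is diatonic to both keys: vi in F# major and iii in B major.

D#m — vi in F# major, iii in B major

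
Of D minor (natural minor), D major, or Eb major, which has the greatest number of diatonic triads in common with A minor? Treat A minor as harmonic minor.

Triads of A minor (harmonic minor): Am (i), Bdim (ii°), Caug (III+), Dm (iv), E (V), F (VI), G#dim (vii°).
D minor (natural minor) shares 3: Am, Dm, F.
D major shares 0: none.
Eb major shares 0: none.
The most common triads (3) are shared with D minor.

D minor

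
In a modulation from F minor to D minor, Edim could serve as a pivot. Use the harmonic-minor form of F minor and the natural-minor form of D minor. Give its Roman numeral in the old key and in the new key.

vii° in F minor; ii° in D minor

The scale of F minor (harmonic minor) is F G Ab Bb C Db E; E is degree 7, and the triad built there (E-G-Bb) is diminished, so it is vii°.
The scale of D minor (natural minor) is D E F G A Bb C; E is degree 2, and the triad built there (E-G-Bb) is diminished, so it is ii°.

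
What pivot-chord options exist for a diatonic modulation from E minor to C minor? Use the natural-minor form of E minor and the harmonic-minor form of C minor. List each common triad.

G

Triads in E minor (natural minor): E minor (i), F♯ diminished (ii°), G major (III), A minor (iv), B minor (v), C major (VI), D major (VII).
Triads in C minor (harmonic minor): C minor (i), D diminished (ii°), E♭ augmented (III+), F minor (iv), G major (V), A♭ major (VI), B diminished (vii°).
Shared triads with their functions: G major (III in E minor, V in C minor).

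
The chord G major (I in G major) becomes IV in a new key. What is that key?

The numeral IV denotes a major triad on scale degree 4. With G on degree 4, the tonic of the new key is D.
Degree 4 carries a major triad in major keys, so the destination is D major.
Check: the diatonic triads of D major are D (I), Em (ii), F#m (iii), G (IV), A (V), Bm (vi), C#dim (vii°) — G major is indeed IV.

D major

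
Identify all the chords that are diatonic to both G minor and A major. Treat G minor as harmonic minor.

D

Triads in G minor (harmonic minor): G minor (i), A diminished (ii°), Bb augmented (III+), C minor (iv), D major (V), Eb major (VI), F# diminished (vii°).
Triads in A major: A major (I), B minor (ii), C# minor (iii), D major (IV), E major (V), F# minor (vi), G# diminished (vii°).
Shared triads with their functions: D major (V in G minor, IV in A major).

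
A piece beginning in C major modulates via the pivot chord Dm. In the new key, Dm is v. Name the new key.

The numeral v denotes a minor triad on scale degree 5. With D on degree 5, the tonic of the new key is G.
Degree 5 carries a minor triad in natural-minor keys, so the destination is G minor.
Check: the diatonic triads of G minor (natural minor) are Gm (i), Adim (ii°), Bb (III), Cm (iv), Dm (v), Eb (VI), F (VII) — Dm is indeed v.

G minor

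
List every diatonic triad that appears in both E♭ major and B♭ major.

Triads in E♭ major: E♭ major (I), F minor (ii), G minor (iii), A♭ major (IV), B♭ major (V), C minor (vi), D diminished (vii°).
Triads in B♭ major: B♭ major (I), C minor (ii), D minor (iii), E♭ major (IV), F major (V), G minor (vi), A diminished (vii°).
Shared triads with their functions: E♭ major (I in E♭ major, IV in B♭ major); G minor (iii in E♭ major, vi in B♭ major); B♭ major (V in E♭ major, I in B♭ major); C minor (vi in E♭ major, ii in B♭ major).

E♭, Gm, B♭, Cm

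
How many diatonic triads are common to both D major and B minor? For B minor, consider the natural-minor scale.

7

Diatonic triads of D major: D (I), Em (ii), F#m (iii), G (IV), A (V), Bm (vi), C#dim (vii°).
Diatonic triads of B minor (natural minor): Bm (i), C#dim (ii°), D (III), Em (iv), F#m (v), G (VI), A (VII).
Matching root and quality in both lists: D, Em, F#m, G, A, Bm, C#dim.
That gives 7 common triads.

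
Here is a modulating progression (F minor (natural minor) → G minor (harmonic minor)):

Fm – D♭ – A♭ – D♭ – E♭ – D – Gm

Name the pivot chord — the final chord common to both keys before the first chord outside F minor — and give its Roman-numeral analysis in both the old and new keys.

E♭ — VII in F minor, VI in G minor

Chords diatonic to F minor: Fm, Gdim, A♭, B♭m, Cm, D♭, E♭.
Reading the progression, the first chord not in that set is D, so the modulation leaves F minor there.
The chord immediately before D is E♭, which is diatonic to both keys: VII in F minor and VI in G minor.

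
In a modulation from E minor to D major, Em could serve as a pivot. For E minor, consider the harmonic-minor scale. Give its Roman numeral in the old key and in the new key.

i in E minor; ii in D major

The scale of E minor (harmonic minor) is E F# G A B C D#; E is degree 1, and the triad built there (E-G-B) is minor, so it is i.
The scale of D major is D E F# G A B C#; E is degree 2, and the triad built there (E-G-B) is minor, so it is ii.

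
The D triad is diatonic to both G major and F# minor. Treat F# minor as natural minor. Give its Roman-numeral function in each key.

V in G major; VI in F# minor

The scale of G major is G A B C D E F#; D is degree 5, and the triad built there (D-F#-A) is major, so it is V.
The scale of F# minor (natural minor) is F# G# A B C# D E; D is degree 6, and the triad built there (D-F#-A) is major, so it is VI.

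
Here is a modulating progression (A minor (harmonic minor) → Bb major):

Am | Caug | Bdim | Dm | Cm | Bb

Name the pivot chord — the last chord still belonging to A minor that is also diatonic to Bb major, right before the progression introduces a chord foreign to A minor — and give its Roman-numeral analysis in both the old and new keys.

Dm — iv in A minor, iii in Bb major

Chords diatonic to A minor: Am, Bdim, Caug, Dm, E, F, G#dim.
Reading the progression, the first chord not in that set is Cm, so the modulation leaves A minor there.
The chord immediately before Cm is Dm, which is diatonic to both keys: iv in A minor and iii in Bb major.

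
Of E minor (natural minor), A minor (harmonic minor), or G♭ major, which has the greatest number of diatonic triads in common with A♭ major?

G♭ major

Triads of A♭ major: A♭ (I), B♭m (ii), Cm (iii), D♭ (IV), E♭ (V), Fm (vi), Gdim (vii°).
E minor (natural minor) shares 0: none.
A minor (harmonic minor) shares 0: none.
G♭ major shares 2: B♭m, D♭.
The most common triads (2) are shared with G♭ major.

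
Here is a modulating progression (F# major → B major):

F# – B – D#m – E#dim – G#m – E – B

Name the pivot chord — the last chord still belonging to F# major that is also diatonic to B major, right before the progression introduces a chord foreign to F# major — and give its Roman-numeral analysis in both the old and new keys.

Chords diatonic to F# major: F#, G#m, A#m, B, C#, D#m, E#dim.
Reading the progression, the first chord not in that set is E, so the modulation leaves F# major there.
The chord immediately before E is G#m, which is diatonic to both keys: ii in F# major and vi in B major.

G#m — ii in F# major, vi in B major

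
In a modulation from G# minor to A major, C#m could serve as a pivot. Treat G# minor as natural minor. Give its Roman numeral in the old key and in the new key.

iv in G# minor; iii in A major

The scale of G# minor (natural minor) is G# A# B C# D# E F#; C# is degree 4, and the triad built there (C#-E-G#) is minor, so it is iv.
The scale of A major is A B C# D E F# G#; C# is degree 3, and the triad built there (C#-E-G#) is minor, so it is iii.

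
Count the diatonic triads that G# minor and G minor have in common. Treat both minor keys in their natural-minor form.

0

Diatonic triads of G# minor (natural minor): G#m (i), A#dim (ii°), B (III), C#m (iv), D#m (v), E (VI), F# (VII).
Diatonic triads of G minor (natural minor): Gm (i), Adim (ii°), Bb (III), Cm (iv), Dm (v), Eb (VI), F (VII).
No triad has the same root and quality in both keys.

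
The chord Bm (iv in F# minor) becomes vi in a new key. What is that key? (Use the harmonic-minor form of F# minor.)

D major

The numeral vi denotes a minor triad on scale degree 6. With B on degree 6, the tonic of the new key is D.
Degree 6 carries a minor triad in major keys, so the destination is D major.
Check: the diatonic triads of D major are D (I), Em (ii), F#m (iii), G (IV), A (V), Bm (vi), C#dim (vii°) — Bm is indeed vi.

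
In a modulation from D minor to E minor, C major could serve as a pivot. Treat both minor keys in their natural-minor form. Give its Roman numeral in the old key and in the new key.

The scale of D minor (natural minor) is D E F G A Bb C; C is degree 7, and the triad built there (C-E-G) is major, so it is VII.
The scale of E minor (natural minor) is E F# G A B C D; C is degree 6, and the triad built there (C-E-G) is major, so it is VI.

VII in D minor; VI in E minor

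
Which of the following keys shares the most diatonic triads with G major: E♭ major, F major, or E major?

Triads of G major: G (I), Am (ii), Bm (iii), C (IV), D (V), Em (vi), F♯dim (vii°).
E♭ major shares 0: none.
F major shares 2: Am, C.
E major shares 0: none.
The most common triads (2) are shared with F major.

F major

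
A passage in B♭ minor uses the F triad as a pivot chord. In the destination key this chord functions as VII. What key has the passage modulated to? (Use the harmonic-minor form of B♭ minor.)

The numeral VII denotes a major triad on scale degree 7. With F on degree 7, the tonic of the new key is G.
Degree 7 carries a major triad in natural-minor keys, so the destination is G minor.
Check: the diatonic triads of G minor (natural minor) are Gm (i), Adim (ii°), B♭ (III), Cm (iv), Dm (v), E♭ (VI), F (VII) — F is indeed VII.

G minor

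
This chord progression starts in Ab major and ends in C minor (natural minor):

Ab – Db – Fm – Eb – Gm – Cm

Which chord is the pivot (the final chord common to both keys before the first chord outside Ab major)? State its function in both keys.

Eb — V in Ab major, III in C minor

Chords diatonic to Ab major: Ab, Bbm, Cm, Db, Eb, Fm, Gdim.
Reading the progression, the first chord not in that set is Gm, so the modulation leaves Ab major there.
The chord immediately before Gm is Eb, which is diatonic to both keys: V in Ab major and III in C minor.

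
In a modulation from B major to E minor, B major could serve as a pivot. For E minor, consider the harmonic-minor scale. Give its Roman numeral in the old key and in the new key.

The scale of B major is B C# D# E F# G# A#; B is degree 1, and the triad built there (B-D#-F#) is major, so it is I.
The scale of E minor (harmonic minor) is E F# G A B C D#; B is degree 5, and the triad built there (B-D#-F#) is major, so it is V.

I in B major; V in E minor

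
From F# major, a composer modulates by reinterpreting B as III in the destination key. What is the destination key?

The numeral III denotes a major triad on scale degree 3. With B on degree 3, the tonic of the new key is G#.
Degree 3 carries a major triad in natural-minor keys, so the destination is G# minor.
Check: the diatonic triads of G# minor (natural minor) are G#m (i), A#dim (ii°), B (III), C#m (iv), D#m (v), E (VI), F# (VII) — B is indeed III.

G# minor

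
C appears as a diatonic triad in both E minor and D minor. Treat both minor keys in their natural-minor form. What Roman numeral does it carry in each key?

VI in E minor; VII in D minor

The scale of E minor (natural minor) is E F# G A B C D; C is degree 6, and the triad built there (C-E-G) is major, so it is VI.
The scale of D minor (natural minor) is D E F G A Bb C; C is degree 7, and the triad built there (C-E-G) is major, so it is VII.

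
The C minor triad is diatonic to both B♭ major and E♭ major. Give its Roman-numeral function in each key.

ii in B♭ major; vi in E♭ major

The scale of B♭ major is B♭ C D E♭ F G A; C is degree 2, and the triad built there (C-E♭-G) is minor, so it is ii.
The scale of E♭ major is E♭ F G A♭ B♭ C D; C is degree 6, and the triad built there (C-E♭-G) is minor, so it is vi.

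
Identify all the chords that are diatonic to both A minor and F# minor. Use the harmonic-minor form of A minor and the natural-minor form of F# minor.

Triads in A minor (harmonic minor): A minor (i), B diminished (ii°), C augmented (III+), D minor (iv), E major (V), F major (VI), G# diminished (vii°).
Triads in F# minor (natural minor): F# minor (i), G# diminished (ii°), A major (III), B minor (iv), C# minor (v), D major (VI), E major (VII).
Shared triads with their functions: E major (V in A minor, VII in F# minor); G# diminished (vii° in A minor, ii° in F# minor).

E, G#dim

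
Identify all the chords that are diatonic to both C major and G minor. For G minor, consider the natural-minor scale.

Dm, F

Triads in C major: C (I), Dm (ii), Em (iii), F (IV), G (V), Am (vi), Bdim (vii°).
Triads in G minor (natural minor): Gm (i), Adim (ii°), Bb (III), Cm (iv), Dm (v), Eb (VI), F (VII).
Shared triads with their functions: Dm (ii in C major, v in G minor); F (IV in C major, VII in G minor).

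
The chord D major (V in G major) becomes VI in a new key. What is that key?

The numeral VI denotes a major triad on scale degree 6. With D on degree 6, the tonic of the new key is F#.
Degree 6 carries a major triad in minor keys, so the destination is F# minor.
Check: the diatonic triads of F# minor (natural minor) are F#m (i), G#dim (ii°), A (III), Bm (iv), C#m (v), D (VI), E (VII) — D major is indeed VI.

F# minor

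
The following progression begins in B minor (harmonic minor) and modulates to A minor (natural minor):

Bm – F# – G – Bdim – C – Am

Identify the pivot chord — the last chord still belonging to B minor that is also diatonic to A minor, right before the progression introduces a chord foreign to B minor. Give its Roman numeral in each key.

G — VI in B minor, VII in A minor

Chords diatonic to B minor: Bm, C#dim, Daug, Em, F#, G, A#dim.
Reading the progression, the first chord not in that set is Bdim, so the modulation leaves B minor there.
The chord immediately before Bdim is G, which is diatonic to both keys: VI in B minor and VII in A minor.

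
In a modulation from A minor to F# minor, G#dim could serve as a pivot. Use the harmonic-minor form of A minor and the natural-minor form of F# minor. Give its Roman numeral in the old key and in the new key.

The scale of A minor (harmonic minor) is A B C D E F G#; G# is degree 7, and the triad built there (G#-B-D) is diminished, so it is vii°.
The scale of F# minor (natural minor) is F# G# A B C# D E; G# is degree 2, and the triad built there (G#-B-D) is diminished, so it is ii°.

vii° in A minor; ii° in F# minor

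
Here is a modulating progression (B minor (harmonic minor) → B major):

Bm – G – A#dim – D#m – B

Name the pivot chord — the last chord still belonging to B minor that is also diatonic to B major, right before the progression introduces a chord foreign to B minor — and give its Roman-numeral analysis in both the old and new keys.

A#dim — vii° in B minor, vii° in B major

Chords diatonic to B minor: Bm, C#dim, Daug, Em, F#, G, A#dim.
Reading the progression, the first chord not in that set is D#m, so the modulation leaves B minor there.
The chord immediately before D#m is A#dim, which is diatonic to both keys: vii° in B minor and vii° in B major.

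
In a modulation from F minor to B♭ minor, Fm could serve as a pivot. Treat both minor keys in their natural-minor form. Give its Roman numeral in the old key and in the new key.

i in F minor; v in B♭ minor

The scale of F minor (natural minor) is F G A♭ B♭ C D♭ E♭; F is degree 1, and the triad built there (F-A♭-C) is minor, so it is i.
The scale of B♭ minor (natural minor) is B♭ C D♭ E♭ F G♭ A♭; F is degree 5, and the triad built there (F-A♭-C) is minor, so it is v.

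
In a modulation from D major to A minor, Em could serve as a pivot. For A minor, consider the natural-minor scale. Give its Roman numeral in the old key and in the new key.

The scale of D major is D E F♯ G A B C♯; E is degree 2, and the triad built there (E-G-B) is minor, so it is ii.
The scale of A minor (natural minor) is A B C D E F G; E is degree 5, and the triad built there (E-G-B) is minor, so it is v.

ii in D major; v in A minor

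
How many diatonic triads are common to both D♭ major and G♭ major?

Diatonic triads of D♭ major: D♭ (I), E♭m (ii), Fm (iii), G♭ (IV), A♭ (V), B♭m (vi), Cdim (vii°).
Diatonic triads of G♭ major: G♭ (I), A♭m (ii), B♭m (iii), C♭ (IV), D♭ (V), E♭m (vi), Fdim (vii°).
Matching root and quality in both lists: D♭, E♭m, G♭, B♭m.
That gives 4 common triads.

4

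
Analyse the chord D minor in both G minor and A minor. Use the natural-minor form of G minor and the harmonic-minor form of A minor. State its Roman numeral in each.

The scale of G minor (natural minor) is G A Bb C D Eb F; D is degree 5, and the triad built there (D-F-A) is minor, so it is v.
The scale of A minor (harmonic minor) is A B C D E F G#; D is degree 4, and the triad built there (D-F-A) is minor, so it is iv.

v in G minor; iv in A minor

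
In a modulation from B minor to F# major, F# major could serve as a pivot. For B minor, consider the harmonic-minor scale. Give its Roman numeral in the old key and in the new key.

V in B minor; I in F# major

The scale of B minor (harmonic minor) is B C# D E F# G A#; F# is degree 5, and the triad built there (F#-A#-C#) is major, so it is V.
The scale of F# major is F# G# A# B C# D# E#; F# is degree 1, and the triad built there (F#-A#-C#) is major, so it is I.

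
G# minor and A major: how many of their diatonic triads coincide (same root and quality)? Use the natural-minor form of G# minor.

Diatonic triads of G# minor (natural minor): G# minor (i), A# diminished (ii°), B major (III), C# minor (iv), D# minor (v), E major (VI), F# major (VII).
Diatonic triads of A major: A major (I), B minor (ii), C# minor (iii), D major (IV), E major (V), F# minor (vi), G# diminished (vii°).
Matching root and quality in both lists: C# minor, E major.
That gives 2 common triads.

2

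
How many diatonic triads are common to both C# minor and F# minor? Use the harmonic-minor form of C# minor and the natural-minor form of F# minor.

3

Diatonic triads of C# minor (harmonic minor): C#m (i), D#dim (ii°), Eaug (III+), F#m (iv), G# (V), A (VI), B#dim (vii°).
Diatonic triads of F# minor (natural minor): F#m (i), G#dim (ii°), A (III), Bm (iv), C#m (v), D (VI), E (VII).
Matching root and quality in both lists: C#m, F#m, A.
That gives 3 common triads.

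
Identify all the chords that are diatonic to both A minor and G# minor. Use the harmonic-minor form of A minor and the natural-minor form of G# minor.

E

Triads in A minor (harmonic minor): A minor (i), B diminished (ii°), C augmented (III+), D minor (iv), E major (V), F major (VI), G# diminished (vii°).
Triads in G# minor (natural minor): G# minor (i), A# diminished (ii°), B major (III), C# minor (iv), D# minor (v), E major (VI), F# major (VII).
Shared triads with their functions: E major (V in A minor, VI in G# minor).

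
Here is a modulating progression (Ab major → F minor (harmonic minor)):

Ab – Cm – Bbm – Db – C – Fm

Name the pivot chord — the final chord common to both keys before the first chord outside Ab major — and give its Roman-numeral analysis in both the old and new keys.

Db — IV in Ab major, VI in F minor

Chords diatonic to Ab major: Ab, Bbm, Cm, Db, Eb, Fm, Gdim.
Reading the progression, the first chord not in that set is C, so the modulation leaves Ab major there.
The chord immediately before C is Db, which is diatonic to both keys: IV in Ab major and VI in F minor.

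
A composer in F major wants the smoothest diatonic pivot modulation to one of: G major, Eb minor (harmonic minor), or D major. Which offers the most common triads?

Triads of F major: F major (I), G minor (ii), A minor (iii), Bb major (IV), C major (V), D minor (vi), E diminished (vii°).
G major shares 2: Am, C.
Eb minor (harmonic minor) shares 1: Bb.
D major shares 0: none.
The most common triads (2) are shared with G major.

G major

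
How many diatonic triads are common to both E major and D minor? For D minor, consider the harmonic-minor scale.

Diatonic triads of E major: E major (I), F# minor (ii), G# minor (iii), A major (IV), B major (V), C# minor (vi), D# diminished (vii°).
Diatonic triads of D minor (harmonic minor): D minor (i), E diminished (ii°), F augmented (III+), G minor (iv), A major (V), Bb major (VI), C# diminished (vii°).
Matching root and quality in both lists: A major.
That gives 1 common triad.

1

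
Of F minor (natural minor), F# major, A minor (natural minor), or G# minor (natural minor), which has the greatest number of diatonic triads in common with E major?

G# minor

Triads of E major: E (I), F#m (ii), G#m (iii), A (IV), B (V), C#m (vi), D#dim (vii°).
F minor (natural minor) shares 0: none.
F# major shares 2: G#m, B.
A minor (natural minor) shares 0: none.
G# minor (natural minor) shares 4: E, G#m, B, C#m.
The most common triads (4) are shared with G# minor.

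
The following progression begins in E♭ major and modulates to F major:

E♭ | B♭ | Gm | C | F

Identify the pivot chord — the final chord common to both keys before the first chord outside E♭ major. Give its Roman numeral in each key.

Chords diatonic to E♭ major: E♭, Fm, Gm, A♭, B♭, Cm, Ddim.
Reading the progression, the first chord not in that set is C, so the modulation leaves E♭ major there.
The chord immediately before C is Gm, which is diatonic to both keys: iii in E♭ major and ii in F major.

Gm — iii in E♭ major, ii in F major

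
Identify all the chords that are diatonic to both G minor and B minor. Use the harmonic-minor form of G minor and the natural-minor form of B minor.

Triads in G minor (harmonic minor): Gm (i), Adim (ii°), Bbaug (III+), Cm (iv), D (V), Eb (VI), F#dim (vii°).
Triads in B minor (natural minor): Bm (i), C#dim (ii°), D (III), Em (iv), F#m (v), G (VI), A (VII).
Shared triads with their functions: D (V in G minor, III in B minor).

D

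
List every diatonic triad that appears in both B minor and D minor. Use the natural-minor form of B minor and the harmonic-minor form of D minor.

C#dim, A

Triads in B minor (natural minor): Bm (i), C#dim (ii°), D (III), Em (iv), F#m (v), G (VI), A (VII).
Triads in D minor (harmonic minor): Dm (i), Edim (ii°), Faug (III+), Gm (iv), A (V), Bb (VI), C#dim (vii°).
Shared triads with their functions: C#dim (ii° in B minor, vii° in D minor); A (VII in B minor, V in D minor).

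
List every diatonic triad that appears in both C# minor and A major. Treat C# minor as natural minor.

Triads in C# minor (natural minor): C#m (i), D#dim (ii°), E (III), F#m (iv), G#m (v), A (VI), B (VII).
Triads in A major: A (I), Bm (ii), C#m (iii), D (IV), E (V), F#m (vi), G#dim (vii°).
Shared triads with their functions: C#m (i in C# minor, iii in A major); E (III in C# minor, V in A major); F#m (iv in C# minor, vi in A major); A (VI in C# minor, I in A major).

C#m, E, F#m, A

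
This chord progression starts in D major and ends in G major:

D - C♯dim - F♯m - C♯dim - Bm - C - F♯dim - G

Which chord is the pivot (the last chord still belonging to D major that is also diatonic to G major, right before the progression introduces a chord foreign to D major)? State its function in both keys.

Bm — vi in D major, iii in G major

Chords diatonic to D major: D, Em, F♯m, G, A, Bm, C♯dim.
Reading the progression, the first chord not in that set is C, so the modulation leaves D major there.
The chord immediately before C is Bm, which is diatonic to both keys: vi in D major and iii in G major.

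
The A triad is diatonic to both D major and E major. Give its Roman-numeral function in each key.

V in D major; IV in E major

The scale of D major is D E F# G A B C#; A is degree 5, and the triad built there (A-C#-E) is major, so it is V.
The scale of E major is E F# G# A B C# D#; A is degree 4, and the triad built there (A-C#-E) is major, so it is IV.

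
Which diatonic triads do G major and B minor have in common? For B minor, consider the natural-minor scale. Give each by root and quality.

Triads in G major: G major (I), A minor (ii), B minor (iii), C major (IV), D major (V), E minor (vi), F♯ diminished (vii°).
Triads in B minor (natural minor): B minor (i), C♯ diminished (ii°), D major (III), E minor (iv), F♯ minor (v), G major (VI), A major (VII).
Shared triads with their functions: G major (I in G major, VI in B minor); B minor (iii in G major, i in B minor); D major (V in G major, III in B minor); E minor (vi in G major, iv in B minor).

G, Bm, D, Em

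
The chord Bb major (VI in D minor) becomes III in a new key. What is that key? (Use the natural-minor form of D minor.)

G minor

The numeral III denotes a major triad on scale degree 3. With Bb on degree 3, the tonic of the new key is G.
Degree 3 carries a major triad in natural-minor keys, so the destination is G minor.
Check: the diatonic triads of G minor (natural minor) are Gm (i), Adim (ii°), Bb (III), Cm (iv), Dm (v), Eb (VI), F (VII) — Bb major is indeed III.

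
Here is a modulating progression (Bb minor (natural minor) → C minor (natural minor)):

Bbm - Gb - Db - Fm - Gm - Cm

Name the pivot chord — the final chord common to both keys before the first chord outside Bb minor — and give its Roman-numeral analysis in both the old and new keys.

Fm — v in Bb minor, iv in C minor

Chords diatonic to Bb minor: Bbm, Cdim, Db, Ebm, Fm, Gb, Ab.
Reading the progression, the first chord not in that set is Gm, so the modulation leaves Bb minor there.
The chord immediately before Gm is Fm, which is diatonic to both keys: v in Bb minor and iv in C minor.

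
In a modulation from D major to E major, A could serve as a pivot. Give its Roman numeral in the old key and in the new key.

The scale of D major is D E F♯ G A B C♯; A is degree 5, and the triad built there (A-C♯-E) is major, so it is V.
The scale of E major is E F♯ G♯ A B C♯ D♯; A is degree 4, and the triad built there (A-C♯-E) is major, so it is IV.

V in D major; IV in E major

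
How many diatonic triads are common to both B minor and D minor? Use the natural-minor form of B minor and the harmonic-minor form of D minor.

Diatonic triads of B minor (natural minor): Bm (i), C#dim (ii°), D (III), Em (iv), F#m (v), G (VI), A (VII).
Diatonic triads of D minor (harmonic minor): Dm (i), Edim (ii°), Faug (III+), Gm (iv), A (V), Bb (VI), C#dim (vii°).
Matching root and quality in both lists: C#dim, A.
That gives 2 common triads.

2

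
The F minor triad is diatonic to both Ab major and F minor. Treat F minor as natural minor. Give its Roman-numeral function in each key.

The scale of Ab major is Ab Bb C Db Eb F G; F is degree 6, and the triad built there (F-Ab-C) is minor, so it is vi.
The scale of F minor (natural minor) is F G Ab Bb C Db Eb; F is degree 1, and the triad built there (F-Ab-C) is minor, so it is i.

vi in Ab major; i in F minor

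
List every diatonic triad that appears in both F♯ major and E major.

Triads in F♯ major: F♯ (I), G♯m (ii), A♯m (iii), B (IV), C♯ (V), D♯m (vi), E♯dim (vii°).
Triads in E major: E (I), F♯m (ii), G♯m (iii), A (IV), B (V), C♯m (vi), D♯dim (vii°).
Shared triads with their functions: G♯m (ii in F♯ major, iii in E major); B (IV in F♯ major, V in E major).

G♯m, B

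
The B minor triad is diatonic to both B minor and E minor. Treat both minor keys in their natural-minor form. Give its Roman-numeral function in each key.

i in B minor; v in E minor

The scale of B minor (natural minor) is B C# D E F# G A; B is degree 1, and the triad built there (B-D-F#) is minor, so it is i.
The scale of E minor (natural minor) is E F# G A B C D; B is degree 5, and the triad built there (B-D-F#) is minor, so it is v.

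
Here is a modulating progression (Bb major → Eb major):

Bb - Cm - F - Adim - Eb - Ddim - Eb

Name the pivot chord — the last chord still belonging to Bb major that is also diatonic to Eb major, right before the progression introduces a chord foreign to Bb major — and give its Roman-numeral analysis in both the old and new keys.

Chords diatonic to Bb major: Bb, Cm, Dm, Eb, F, Gm, Adim.
Reading the progression, the first chord not in that set is Ddim, so the modulation leaves Bb major there.
The chord immediately before Ddim is Eb, which is diatonic to both keys: IV in Bb major and I in Eb major.

Eb — IV in Bb major, I in Eb major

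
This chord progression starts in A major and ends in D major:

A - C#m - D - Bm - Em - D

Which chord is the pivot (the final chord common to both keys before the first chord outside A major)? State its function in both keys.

Bm — ii in A major, vi in D major

Chords diatonic to A major: A, Bm, C#m, D, E, F#m, G#dim.
Reading the progression, the first chord not in that set is Em, so the modulation leaves A major there.
The chord immediately before Em is Bm, which is diatonic to both keys: ii in A major and vi in D major.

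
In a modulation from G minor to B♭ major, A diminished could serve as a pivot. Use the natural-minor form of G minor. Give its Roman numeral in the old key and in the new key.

ii° in G minor; vii° in B♭ major

The scale of G minor (natural minor) is G A B♭ C D E♭ F; A is degree 2, and the triad built there (A-C-E♭) is diminished, so it is ii°.
The scale of B♭ major is B♭ C D E♭ F G A; A is degree 7, and the triad built there (A-C-E♭) is diminished, so it is vii°.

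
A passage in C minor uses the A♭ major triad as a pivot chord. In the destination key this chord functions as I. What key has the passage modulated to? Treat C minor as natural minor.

The numeral I denotes a major triad on scale degree 1. With A♭ on degree 1, the tonic of the new key is A♭.
Degree 1 carries a major triad in major keys, so the destination is A♭ major.
Check: the diatonic triads of A♭ major are A♭ (I), B♭m (ii), Cm (iii), D♭ (IV), E♭ (V), Fm (vi), Gdim (vii°) — A♭ major is indeed I.

A♭ major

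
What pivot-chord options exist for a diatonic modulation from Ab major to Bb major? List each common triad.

Triads in Ab major: Ab (I), Bbm (ii), Cm (iii), Db (IV), Eb (V), Fm (vi), Gdim (vii°).
Triads in Bb major: Bb (I), Cm (ii), Dm (iii), Eb (IV), F (V), Gm (vi), Adim (vii°).
Shared triads with their functions: Cm (iii in Ab major, ii in Bb major); Eb (V in Ab major, IV in Bb major).

Cm, Eb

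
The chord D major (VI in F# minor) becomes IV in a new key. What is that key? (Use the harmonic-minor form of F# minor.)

The numeral IV denotes a major triad on scale degree 4. With D on degree 4, the tonic of the new key is A.
Degree 4 carries a major triad in major keys, so the destination is A major.
Check: the diatonic triads of A major are A (I), Bm (ii), C#m (iii), D (IV), E (V), F#m (vi), G#dim (vii°) — D major is indeed IV.

A major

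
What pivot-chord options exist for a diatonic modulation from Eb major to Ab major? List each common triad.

Eb, Fm, Ab, Cm

Triads in Eb major: Eb (I), Fm (ii), Gm (iii), Ab (IV), Bb (V), Cm (vi), Ddim (vii°).
Triads in Ab major: Ab (I), Bbm (ii), Cm (iii), Db (IV), Eb (V), Fm (vi), Gdim (vii°).
Shared triads with their functions: Eb (I in Eb major, V in Ab major); Fm (ii in Eb major, vi in Ab major); Ab (IV in Eb major, I in Ab major); Cm (vi in Eb major, iii in Ab major).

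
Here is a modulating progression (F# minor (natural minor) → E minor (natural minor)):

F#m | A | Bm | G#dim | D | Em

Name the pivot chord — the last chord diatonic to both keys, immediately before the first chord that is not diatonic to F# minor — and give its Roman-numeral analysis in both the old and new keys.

Chords diatonic to F# minor: F#m, G#dim, A, Bm, C#m, D, E.
Reading the progression, the first chord not in that set is Em, so the modulation leaves F# minor there.
The chord immediately before Em is D, which is diatonic to both keys: VI in F# minor and VII in E minor.

D — VI in F# minor, VII in E minor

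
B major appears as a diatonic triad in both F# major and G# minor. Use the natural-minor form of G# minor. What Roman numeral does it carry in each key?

IV in F# major; III in G# minor

The scale of F# major is F# G# A# B C# D# E#; B is degree 4, and the triad built there (B-D#-F#) is major, so it is IV.
The scale of G# minor (natural minor) is G# A# B C# D# E F#; B is degree 3, and the triad built there (B-D#-F#) is major, so it is III.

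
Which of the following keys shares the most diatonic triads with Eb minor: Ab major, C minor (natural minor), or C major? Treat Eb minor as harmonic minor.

Triads of Eb minor (harmonic minor): Ebm (i), Fdim (ii°), Gbaug (III+), Abm (iv), Bb (V), Cb (VI), Ddim (vii°).
Ab major shares 0: none.
C minor (natural minor) shares 2: Bb, Ddim.
C major shares 0: none.
The most common triads (2) are shared with C minor.

C minor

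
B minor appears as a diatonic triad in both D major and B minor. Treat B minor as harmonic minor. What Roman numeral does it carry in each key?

vi in D major; i in B minor

The scale of D major is D E F# G A B C#; B is degree 6, and the triad built there (B-D-F#) is minor, so it is vi.
The scale of B minor (harmonic minor) is B C# D E F# G A#; B is degree 1, and the triad built there (B-D-F#) is minor, so it is i.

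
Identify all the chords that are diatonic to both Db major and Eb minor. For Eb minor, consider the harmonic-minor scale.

Triads in Db major: Db major (I), Eb minor (ii), F minor (iii), Gb major (IV), Ab major (V), Bb minor (vi), C diminished (vii°).
Triads in Eb minor (harmonic minor): Eb minor (i), F diminished (ii°), Gb augmented (III+), Ab minor (iv), Bb major (V), Cb major (VI), D diminished (vii°).
Shared triads with their functions: Eb minor (ii in Db major, i in Eb minor).

Ebm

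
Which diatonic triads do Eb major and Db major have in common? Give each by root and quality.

Fm, Ab

Triads in Eb major: Eb major (I), F minor (ii), G minor (iii), Ab major (IV), Bb major (V), C minor (vi), D diminished (vii°).
Triads in Db major: Db major (I), Eb minor (ii), F minor (iii), Gb major (IV), Ab major (V), Bb minor (vi), C diminished (vii°).
Shared triads with their functions: F minor (ii in Eb major, iii in Db major); Ab major (IV in Eb major, V in Db major).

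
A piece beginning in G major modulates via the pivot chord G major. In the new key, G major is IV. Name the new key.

D major

The numeral IV denotes a major triad on scale degree 4. With G on degree 4, the tonic of the new key is D.
Degree 4 carries a major triad in major keys, so the destination is D major.
Check: the diatonic triads of D major are D (I), Em (ii), F#m (iii), G (IV), A (V), Bm (vi), C#dim (vii°) — G major is indeed IV.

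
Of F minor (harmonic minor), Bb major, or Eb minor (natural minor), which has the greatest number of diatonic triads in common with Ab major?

Triads of Ab major: Ab major (I), Bb minor (ii), C minor (iii), Db major (IV), Eb major (V), F minor (vi), G diminished (vii°).
F minor (harmonic minor) shares 4: Bbm, Db, Fm, Gdim.
Bb major shares 2: Cm, Eb.
Eb minor (natural minor) shares 2: Bbm, Db.
The most common triads (4) are shared with F minor.

F minor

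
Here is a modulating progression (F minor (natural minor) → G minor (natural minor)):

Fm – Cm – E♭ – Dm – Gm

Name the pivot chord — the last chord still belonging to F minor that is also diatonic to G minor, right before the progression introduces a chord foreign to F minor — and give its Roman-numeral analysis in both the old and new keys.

Chords diatonic to F minor: Fm, Gdim, A♭, B♭m, Cm, D♭, E♭.
Reading the progression, the first chord not in that set is Dm, so the modulation leaves F minor there.
The chord immediately before Dm is E♭, which is diatonic to both keys: VII in F minor and VI in G minor.

E♭ — VII in F minor, VI in G minor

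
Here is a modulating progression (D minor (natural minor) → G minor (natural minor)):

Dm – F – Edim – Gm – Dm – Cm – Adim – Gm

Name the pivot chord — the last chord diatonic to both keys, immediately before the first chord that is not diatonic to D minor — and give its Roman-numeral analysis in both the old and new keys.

Dm — i in D minor, v in G minor

Chords diatonic to D minor: Dm, Edim, F, Gm, Am, Bb, C.
Reading the progression, the first chord not in that set is Cm, so the modulation leaves D minor there.
The chord immediately before Cm is Dm, which is diatonic to both keys: i in D minor and v in G minor.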